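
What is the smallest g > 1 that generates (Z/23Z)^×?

φ(23) = 23 − 1 = 22 = 2 · 11.
Test candidates g = 2, 3, … against the prime factors q ∈ {2, 11} of φ(23): g is a generator iff g^(22/q) ≢ 1 for every such q.
g = 2: 2^11 ≡ 1 — hits 1, so not a primitive root.
g = 3: 3^11 ≡ 1 — hits 1, so not a primitive root.
g = 4: 4^11 ≡ 1 — hits 1, so not a primitive root.
g = 5: 5^11 ≡ 22; 5^2 ≡ 2 — none is 1, so 5 is a primitive root.
Hence the least primitive root of 23 is 5.

5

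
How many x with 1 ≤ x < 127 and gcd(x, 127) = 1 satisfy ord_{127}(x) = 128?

0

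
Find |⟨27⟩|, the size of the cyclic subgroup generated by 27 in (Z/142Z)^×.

By Lagrange's theorem, ord_142(27) divides φ(142) = φ(2)·φ(71) = 1·70 = 70 = 2 · 5 · 7.
Divisors of 70: 1, 2, 5, 7, 10, 14, 35, 70.
Evaluate successive powers at the divisors of 70:
27^1 ≡ 27 (mod 142)
27^2 ≡ 19 (mod 142)
27^5 ≡ 91 (mod 142)
27^7 ≡ 25 (mod 142)
27^10 ≡ 45 (mod 142)
27^14 ≡ 57 (mod 142)
27^35 ≡ 1 (mod 142) ✓
The smallest such exponent is 35, so the order of 27 is 35.

35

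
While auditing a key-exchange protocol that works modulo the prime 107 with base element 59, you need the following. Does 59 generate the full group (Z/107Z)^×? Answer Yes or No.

φ(107) = 107 − 1 = 106 = 2 · 53.
An element g generates (Z/107Z)^× iff g^(106/q) ≢ 1 (mod 107) for each prime q ∈ {2, 53}.
59^53 ≡ 106 (mod 107)  [q = 2: ≢ 1 ✓]
59^2 ≡ 57 (mod 107)  [q = 53: ≢ 1 ✓]
All checks pass, so 59 has order 106 and is a primitive root modulo 107.

Yes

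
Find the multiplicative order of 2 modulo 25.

20

By Lagrange's theorem, ord_25(2) divides φ(25) = φ(5^2) = 5·(5−1) = 20 = 2^2 · 5.
Divisors of 20: 1, 2, 4, 5, 10, 20.
Check 2^d mod 25 for each divisor in increasing order:
2^1 ≡ 2
2^2 ≡ 4
2^4 ≡ 16
2^5 ≡ 7
2^10 ≡ 24
2^20 ≡ 1
Therefore the multiplicative order of 2 modulo 25 is 20.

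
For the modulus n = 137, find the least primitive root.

3

φ(137) = 137 − 1 = 136 = 2^3 · 17.
g is a primitive root iff g^(136/q) ≢ 1 (mod 137) for each prime q ∈ {2, 17}.
g = 2: 2^68 ≡ 1 — hits 1, so not a primitive root.
g = 3: 3^68 ≡ 136; 3^8 ≡ 122 — none is 1, so 3 is a primitive root.
Hence the least primitive root of 137 is 3.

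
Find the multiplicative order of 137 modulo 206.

Since 137 ∈ (Z/206Z)^×, its order divides φ(206) = φ(2)·φ(103) = 1·102 = 102 = 2 · 3 · 17.
Divisors of 102: 1, 2, 3, 6, 17, 34, 51, 102.
Evaluate successive powers at the divisors of 102:
137^1 ≡ 137 (mod 206)
137^2 ≡ 23 (mod 206)
137^3 ≡ 61 (mod 206)
137^6 ≡ 13 (mod 206)
137^17 ≡ 1 (mod 206) ✓
Hence ord(137) = 17.

17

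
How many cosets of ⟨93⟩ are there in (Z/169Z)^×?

1

By Lagrange's theorem, ord_169(93) divides φ(169) = φ(13^2) = 13·(13−1) = 156 = 2^2 · 3 · 13.
Divisors of 156: 1, 2, 3, 4, 6, 12, 13, 26, 39, 52, 78, 156.
Evaluate successive powers at the divisors of 156:
93^1 ≡ 93 (mod 169)
93^2 ≡ 30 (mod 169)
93^3 ≡ 86 (mod 169)
93^4 ≡ 55 (mod 169)
93^6 ≡ 129 (mod 169)
93^12 ≡ 79 (mod 169)
93^13 ≡ 80 (mod 169)
93^26 ≡ 147 (mod 169)
93^39 ≡ 99 (mod 169)
93^52 ≡ 146 (mod 169)
93^78 ≡ 168 (mod 169)
93^156 ≡ 1 (mod 169) ✓
The order of 93 is 156, so the subgroup it generates has 156 elements.
Index = |(Z/169Z)^×| / |⟨93⟩| = 156 / 156 = 1.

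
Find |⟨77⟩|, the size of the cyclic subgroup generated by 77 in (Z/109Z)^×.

Since 77 ∈ (Z/109Z)^×, its order divides φ(109) = 109 − 1 = 108 = 2^2 · 3^3.
Divisors of 108: 1, 2, 3, 4, 6, 9, 12, 18, 27, 36, 54, 108.
Check 77^d mod 109 for each divisor in increasing order:
77^1 ≡ 77 (mod 109)
77^2 ≡ 43 (mod 109)
77^3 ≡ 41 (mod 109)
77^4 ≡ 105 (mod 109)
77^6 ≡ 46 (mod 109)
77^9 ≡ 33 (mod 109)
77^12 ≡ 45 (mod 109)
77^18 ≡ 108 (mod 109)
77^27 ≡ 76 (mod 109)
77^36 ≡ 1 (mod 109) ✓
Therefore the multiplicative order of 77 modulo 109 is 36.

36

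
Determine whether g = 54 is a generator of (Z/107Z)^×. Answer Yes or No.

Yes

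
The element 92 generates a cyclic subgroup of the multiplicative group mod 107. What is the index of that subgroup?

2

The order of 92 must divide φ(107) = 107 − 1 = 106 = 2 · 53.
Divisors of 106: 1, 2, 53, 106.
Test each divisor d:
92^1 ≡ 92 (mod 107)
92^2 ≡ 11 (mod 107)
92^53 ≡ 1 (mod 107) ✓
The order of 92 is 53, so the subgroup it generates has 53 elements.
The index is φ(107) / ord(92) = 106 / 53 = 2.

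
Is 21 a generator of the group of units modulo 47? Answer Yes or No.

φ(47) = 47 − 1 = 46 = 2 · 23.
An element g generates (Z/47Z)^× iff g^(46/q) ≢ 1 (mod 47) for each prime q ∈ {2, 23}.
21^23 ≡ 1 (mod 47)  [q = 2: ≡ 1 ✗]
21^2 ≡ 18 (mod 47)  [q = 23: ≢ 1 ✓]
The check at q = 2 fails, so 21 generates a proper subgroup.

No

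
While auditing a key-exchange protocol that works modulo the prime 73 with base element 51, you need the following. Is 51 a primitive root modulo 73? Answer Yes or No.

φ(73) = 73 − 1 = 72 = 2^3 · 3^2.
An element g generates (Z/73Z)^× iff g^(72/q) ≢ 1 (mod 73) for each prime q ∈ {2, 3}.
51^36 ≡ 72 (mod 73)  [q = 2: ≢ 1 ✓]
51^24 ≡ 1 (mod 73)  [q = 3: ≡ 1 ✗]
51^24 ≡ 1 shows ord(51) | 24, strictly less than φ(73); not a primitive root.

No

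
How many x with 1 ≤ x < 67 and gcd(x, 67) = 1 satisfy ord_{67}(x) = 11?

10

φ(67) = 67 − 1 = 66 = 2 · 3 · 11.
(Z/67Z)^× is cyclic (|G| = 66); a cyclic group of order m has exactly φ(d) elements of each order d | m, and none otherwise.
11 | 66, and φ(11) = 11 − 1 = 10.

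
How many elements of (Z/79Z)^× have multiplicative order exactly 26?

12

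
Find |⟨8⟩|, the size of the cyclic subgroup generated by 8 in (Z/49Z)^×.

ord(8) | φ(49) = φ(7^2) = 7·(7−1) = 42 = 2 · 3 · 7.
Divisors of 42: 1, 2, 3, 6, 7, 14, 21, 42.
Test each divisor d:
8^1 ≡ 8 (mod 49)
8^2 ≡ 15 (mod 49)
8^3 ≡ 22 (mod 49)
8^6 ≡ 43 (mod 49)
8^7 ≡ 1 (mod 49) ✓
Therefore the multiplicative order of 8 modulo 49 is 7.

7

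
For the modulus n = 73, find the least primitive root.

5

φ(73) = 73 − 1 = 72 = 2^3 · 3^2.
g is a primitive root iff g^(72/q) ≢ 1 (mod 73) for each prime q ∈ {2, 3}.
g = 2: 2^36 ≡ 1 — hits 1, so not a primitive root.
g = 3: 3^36 ≡ 1 — hits 1, so not a primitive root.
g = 4: 4^36 ≡ 1 — hits 1, so not a primitive root.
g = 5: 5^36 ≡ 72; 5^24 ≡ 8 — none is 1, so 5 is a primitive root.
Hence the least primitive root of 73 is 5.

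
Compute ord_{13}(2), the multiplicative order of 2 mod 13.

12

By Lagrange's theorem, ord_13(2) divides φ(13) = 13 − 1 = 12 = 2^2 · 3.
Divisors of 12: 1, 2, 3, 4, 6, 12.
Check 2^d mod 13 for each divisor in increasing order:
2^1 ≡ 2 (mod 13)
2^2 ≡ 4 (mod 13)
2^3 ≡ 8 (mod 13)
2^4 ≡ 3 (mod 13)
2^6 ≡ 12 (mod 13)
2^12 ≡ 1 (mod 13) ✓
The smallest such exponent is 12, so the order of 2 is 12.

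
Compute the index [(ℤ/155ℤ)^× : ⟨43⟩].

By Lagrange's theorem, ord_155(43) divides φ(155) = φ(5·31) = (5−1)·(31−1) = 4·30 = 120 = 2^3 · 3 · 5.
Divisors of 120: 1, 2, 3, 4, 5, 6, 8, 10, 12, 15, 20, 24, 30, 40, 60, 120.
Compute 43^d (mod 155) for the divisors d until we hit 1:
43^1 ≡ 43 (mod 155)
43^2 ≡ 144 (mod 155)
43^3 ≡ 147 (mod 155)
43^4 ≡ 121 (mod 155)
43^5 ≡ 88 (mod 155)
43^6 ≡ 64 (mod 155)
43^8 ≡ 71 (mod 155)
43^10 ≡ 149 (mod 155)
43^12 ≡ 66 (mod 155)
43^15 ≡ 92 (mod 155)
43^20 ≡ 36 (mod 155)
43^24 ≡ 16 (mod 155)
43^30 ≡ 94 (mod 155)
43^40 ≡ 56 (mod 155)
43^60 ≡ 1 (mod 155) ✓
Thus |⟨43⟩| = ord(43) = 60.
Index = |(Z/155Z)^×| / |⟨43⟩| = 120 / 60 = 2.

2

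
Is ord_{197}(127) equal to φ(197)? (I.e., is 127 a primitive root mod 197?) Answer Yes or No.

No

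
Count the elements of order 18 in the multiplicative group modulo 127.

φ(127) = 127 − 1 = 126 = 2 · 3^2 · 7.
Since (Z/127Z)^× is cyclic of order 126, the number of elements of order d is φ(d) when d | 126 and 0 otherwise.
18 = 2 · 3^2 divides 126, and φ(18) = 6.

6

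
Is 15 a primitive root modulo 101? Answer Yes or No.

φ(101) = 101 − 1 = 100 = 2^2 · 5^2.
15 is a primitive root mod 101 iff 15^(φ(101)/q) ≢ 1 for every prime q | φ(101), i.e. q ∈ {2, 5}.
15^50 ≡ 100 (mod 101)  [q = 2: ≢ 1 ✓]
15^20 ≡ 87 (mod 101)  [q = 5: ≢ 1 ✓]
Every test exponent gives a nontrivial residue, hence 15 generates the full group.

Yes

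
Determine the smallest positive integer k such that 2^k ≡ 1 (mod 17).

By Lagrange's theorem, ord_17(2) divides φ(17) = 17 − 1 = 16 = 2^4.
Divisors of 16: 1, 2, 4, 8, 16.
Test each divisor d:
2^1 ≡ 2
2^2 ≡ 4
2^4 ≡ 16
2^8 ≡ 1
Therefore the multiplicative order of 2 modulo 17 is 8.

8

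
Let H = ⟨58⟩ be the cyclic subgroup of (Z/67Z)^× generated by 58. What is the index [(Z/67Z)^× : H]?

3

The order of 58 must divide φ(67) = 67 − 1 = 66 = 2 · 3 · 11.
Divisors of 66: 1, 2, 3, 6, 11, 22, 33, 66.
Evaluate successive powers at the divisors of 66:
58^1 ≡ 58
58^2 ≡ 14
58^3 ≡ 8
58^6 ≡ 64
58^11 ≡ 66
58^22 ≡ 1
Thus |⟨58⟩| = ord(58) = 22.
Index = |(Z/67Z)^×| / |⟨58⟩| = 66 / 22 = 3.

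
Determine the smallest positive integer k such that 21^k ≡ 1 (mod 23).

22

By Lagrange's theorem, ord_23(21) divides φ(23) = 23 − 1 = 22 = 2 · 11.
Divisors of 22: 1, 2, 11, 22.
Test each divisor d:
21^1 ≡ 21 (mod 23)
21^2 ≡ 4 (mod 23)
21^11 ≡ 22 (mod 23)
21^22 ≡ 1 (mod 23) ✓
So ord_23(21) = 22.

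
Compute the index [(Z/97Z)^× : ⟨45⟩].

By Lagrange's theorem, ord_97(45) divides φ(97) = 97 − 1 = 96 = 2^5 · 3.
Divisors of 96: 1, 2, 3, 4, 6, 8, 12, 16, 24, 32, 48, 96.
Compute 45^d (mod 97) for the divisors d until we hit 1:
45^1 ≡ 45 (mod 97)
45^2 ≡ 85 (mod 97)
45^3 ≡ 42 (mod 97)
45^4 ≡ 47 (mod 97)
45^6 ≡ 18 (mod 97)
45^8 ≡ 75 (mod 97)
45^12 ≡ 33 (mod 97)
45^16 ≡ 96 (mod 97)
45^24 ≡ 22 (mod 97)
45^32 ≡ 1 (mod 97) ✓
So ord_97(45) = 32, hence |⟨45⟩| = 32.
The index is φ(97) / ord(45) = 96 / 32 = 3.

3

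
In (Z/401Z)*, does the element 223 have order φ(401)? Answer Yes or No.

No

φ(401) = 401 − 1 = 400 = 2^4 · 5^2.
Test 223^(400/q) mod 401 for each prime factor q of 400:
223^200 ≡ 1 (mod 401)  [q = 2: ≡ 1 ✗]
223^80 ≡ 39 (mod 401)  [q = 5: ≢ 1 ✓]
The check at q = 2 fails, so 223 generates a proper subgroup.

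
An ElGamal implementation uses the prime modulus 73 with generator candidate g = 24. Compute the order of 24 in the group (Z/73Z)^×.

By Lagrange's theorem, ord_73(24) divides φ(73) = 73 − 1 = 72 = 2^3 · 3^2.
Divisors of 72: 1, 2, 3, 4, 6, 8, 9, 12, 18, 24, 36, 72.
Evaluate successive powers at the divisors of 72:
24^1 ≡ 24
24^2 ≡ 65
24^3 ≡ 27
24^4 ≡ 64
24^6 ≡ 72
24^8 ≡ 8
24^9 ≡ 46
24^12 ≡ 1
Hence ord(24) = 12.

12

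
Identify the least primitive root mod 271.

φ(271) = 271 − 1 = 270 = 2 · 3^3 · 5.
g is a primitive root iff g^(270/q) ≢ 1 (mod 271) for each prime q ∈ {2, 3, 5}.
g = 2: 2^135 ≡ 1 — hits 1, so not a primitive root.
g = 3: 3^135 ≡ 270; 3^90 ≡ 1 — hits 1, so not a primitive root.
g = 4: 4^135 ≡ 1 — hits 1, so not a primitive root.
g = 5: 5^135 ≡ 1 — hits 1, so not a primitive root.
g = 6: 6^135 ≡ 270; 6^90 ≡ 242; 6^54 ≡ 10 — none is 1, so 6 is a primitive root.
The smallest primitive root modulo 271 is 6.

6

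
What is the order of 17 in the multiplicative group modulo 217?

30

ord(17) | φ(217) = φ(7·31) = (7−1)·(31−1) = 6·30 = 180 = 2^2 · 3^2 · 5.
Divisors of 180: 1, 2, 3, 4, 5, 6, 9, 10, 12, 15, 18, 20, 30, 36, 45, 60, 90, 180.
Compute 17^d (mod 217) for the divisors d until we hit 1:
17^1 ≡ 17
17^2 ≡ 72
17^3 ≡ 139
17^4 ≡ 193
17^5 ≡ 26
17^6 ≡ 8
17^9 ≡ 27
17^10 ≡ 25
17^12 ≡ 64
17^15 ≡ 216
17^18 ≡ 78
17^20 ≡ 191
17^30 ≡ 1
Hence ord(17) = 30.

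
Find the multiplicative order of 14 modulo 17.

16

The order of 14 must divide φ(17) = 17 − 1 = 16 = 2^4.
Divisors of 16: 1, 2, 4, 8, 16.
Evaluate successive powers at the divisors of 16:
14^1 ≡ 14 (mod 17)
14^2 ≡ 9 (mod 17)
14^4 ≡ 13 (mod 17)
14^8 ≡ 16 (mod 17)
14^16 ≡ 1 (mod 17) ✓
So ord_17(14) = 16.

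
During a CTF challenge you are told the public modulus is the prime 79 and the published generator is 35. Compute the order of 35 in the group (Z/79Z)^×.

ord(35) | φ(79) = 79 − 1 = 78 = 2 · 3 · 13.
Divisors of 78: 1, 2, 3, 6, 13, 26, 39, 78.
Check 35^d mod 79 for each divisor in increasing order:
35^1 ≡ 35 (mod 79)
35^2 ≡ 40 (mod 79)
35^3 ≡ 57 (mod 79)
35^6 ≡ 10 (mod 79)
35^13 ≡ 24 (mod 79)
35^26 ≡ 23 (mod 79)
35^39 ≡ 78 (mod 79)
35^78 ≡ 1 (mod 79) ✓
So ord_79(35) = 78.

78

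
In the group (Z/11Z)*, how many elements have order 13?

0

φ(11) = 11 − 1 = 10 = 2 · 5.
(Z/11Z)^× is cyclic (|G| = 10); a cyclic group of order m has exactly φ(d) elements of each order d | m, and none otherwise.
Here 10 is not a multiple of 13, so there are no elements of order 13.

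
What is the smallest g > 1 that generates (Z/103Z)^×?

φ(103) = 103 − 1 = 102 = 2 · 3 · 17.
g is a primitive root iff g^(102/q) ≢ 1 (mod 103) for each prime q ∈ {2, 3, 17}.
g = 2: 2^51 ≡ 1 — hits 1, so not a primitive root.
g = 3: 3^51 ≡ 102; 3^34 ≡ 1 — hits 1, so not a primitive root.
g = 4: 4^51 ≡ 1 — hits 1, so not a primitive root.
g = 5: 5^51 ≡ 102; 5^34 ≡ 56; 5^6 ≡ 72 — none is 1, so 5 is a primitive root.
The smallest primitive root modulo 103 is 5.

5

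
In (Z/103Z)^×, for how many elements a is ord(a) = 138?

0

φ(103) = 103 − 1 = 102 = 2 · 3 · 17.
(Z/103Z)^× is cyclic (|G| = 102); a cyclic group of order m has exactly φ(d) elements of each order d | m, and none otherwise.
Here 102 is not a multiple of 138, so there are no elements of order 138.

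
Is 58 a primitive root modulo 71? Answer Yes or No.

φ(71) = 71 − 1 = 70 = 2 · 5 · 7.
Test 58^(70/q) mod 71 for each prime factor q of 70:
58^35 ≡ 1 (mod 71)  [q = 2: ≡ 1 ✗]
58^14 ≡ 25 (mod 71)  [q = 5: ≢ 1 ✓]
58^10 ≡ 20 (mod 71)  [q = 7: ≢ 1 ✓]
58^35 ≡ 1 shows ord(58) | 35, strictly less than φ(71); not a primitive root.

No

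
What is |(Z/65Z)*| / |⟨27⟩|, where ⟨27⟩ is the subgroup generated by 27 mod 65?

The order of 27 must divide φ(65) = φ(5·13) = (5−1)·(13−1) = 4·12 = 48 = 2^4 · 3.
Divisors of 48: 1, 2, 3, 4, 6, 8, 12, 16, 24, 48.
Check 27^d mod 65 for each divisor in increasing order:
27^1 ≡ 27 (mod 65)
27^2 ≡ 14 (mod 65)
27^3 ≡ 53 (mod 65)
27^4 ≡ 1 (mod 65) ✓
So ord_65(27) = 4, hence |⟨27⟩| = 4.
Index = |(Z/65Z)^×| / |⟨27⟩| = 48 / 4 = 12.

12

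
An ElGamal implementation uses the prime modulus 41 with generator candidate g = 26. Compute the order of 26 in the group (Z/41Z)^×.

Since 26 ∈ (Z/41Z)^×, its order divides φ(41) = 41 − 1 = 40 = 2^3 · 5.
Divisors of 40: 1, 2, 4, 5, 8, 10, 20, 40.
Evaluate successive powers at the divisors of 40:
26^1 ≡ 26
26^2 ≡ 20
26^4 ≡ 31
26^5 ≡ 27
26^8 ≡ 18
26^10 ≡ 32
26^20 ≡ 40
26^40 ≡ 1
Therefore the multiplicative order of 26 modulo 41 is 40.

40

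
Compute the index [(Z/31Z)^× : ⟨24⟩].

Since 24 ∈ (Z/31Z)^×, its order divides φ(31) = 31 − 1 = 30 = 2 · 3 · 5.
Divisors of 30: 1, 2, 3, 5, 6, 10, 15, 30.
Test each divisor d:
24^1 ≡ 24 (mod 31)
24^2 ≡ 18 (mod 31)
24^3 ≡ 29 (mod 31)
24^5 ≡ 26 (mod 31)
24^6 ≡ 4 (mod 31)
24^10 ≡ 25 (mod 31)
24^15 ≡ 30 (mod 31)
24^30 ≡ 1 (mod 31) ✓
Thus |⟨24⟩| = ord(24) = 30.
[(Z/31Z)^× : ⟨24⟩] = 30/30 = 1.

1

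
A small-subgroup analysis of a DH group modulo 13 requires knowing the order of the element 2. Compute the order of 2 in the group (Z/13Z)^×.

Since 2 ∈ (Z/13Z)^×, its order divides φ(13) = 13 − 1 = 12 = 2^2 · 3.
Divisors of 12: 1, 2, 3, 4, 6, 12.
Compute 2^d (mod 13) for the divisors d until we hit 1:
2^1 ≡ 2 (mod 13)
2^2 ≡ 4 (mod 13)
2^3 ≡ 8 (mod 13)
2^4 ≡ 3 (mod 13)
2^6 ≡ 12 (mod 13)
2^12 ≡ 1 (mod 13) ✓
Hence ord(2) = 12.

12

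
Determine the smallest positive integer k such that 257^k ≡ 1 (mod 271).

270

By Lagrange's theorem, ord_271(257) divides φ(271) = 271 − 1 = 270 = 2 · 3^3 · 5.
Divisors of 270: 1, 2, 3, 5, 6, 9, 10, 15, 18, 27, 30, 45, 54, 90, 135, 270.
Compute 257^d (mod 271) for the divisors d until we hit 1:
257^1 ≡ 257
257^2 ≡ 196
257^3 ≡ 237
257^5 ≡ 111
257^6 ≡ 72
257^9 ≡ 262
257^10 ≡ 126
257^15 ≡ 165
257^18 ≡ 81
257^27 ≡ 84
257^30 ≡ 125
257^45 ≡ 29
257^54 ≡ 10
257^90 ≡ 28
257^135 ≡ 270
257^270 ≡ 1
Therefore the multiplicative order of 257 modulo 271 is 270.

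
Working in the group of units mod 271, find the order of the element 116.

270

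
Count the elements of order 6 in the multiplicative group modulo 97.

2

φ(97) = 97 − 1 = 96 = 2^5 · 3.
(Z/97Z)^× is cyclic (|G| = 96); a cyclic group of order m has exactly φ(d) elements of each order d | m, and none otherwise.
6 = 2 · 3 divides 96, and φ(6) = 2.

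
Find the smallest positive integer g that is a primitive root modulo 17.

φ(17) = 17 − 1 = 16 = 2^4.
Test candidates g = 2, 3, … against the prime factors q ∈ {2} of φ(17): g is a generator iff g^(16/q) ≢ 1 for every such q.
g = 2: 2^8 ≡ 1 — hits 1, so not a primitive root.
g = 3: 3^8 ≡ 16 — none is 1, so 3 is a primitive root.
So 3 is the smallest generator of (Z/17Z)^×.

3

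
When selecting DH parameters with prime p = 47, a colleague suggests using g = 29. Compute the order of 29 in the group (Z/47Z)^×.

46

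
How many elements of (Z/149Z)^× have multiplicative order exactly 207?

0

φ(149) = 149 − 1 = 148 = 2^2 · 37.
(Z/149Z)^× is cyclic (|G| = 148); a cyclic group of order m has exactly φ(d) elements of each order d | m, and none otherwise.
Here 148 is not a multiple of 207, so there are no elements of order 207.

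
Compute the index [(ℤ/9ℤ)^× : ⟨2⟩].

1

Since 2 ∈ (Z/9Z)^×, its order divides φ(9) = φ(3^2) = 3·(3−1) = 6 = 2 · 3.
Divisors of 6: 1, 2, 3, 6.
Compute 2^d (mod 9) for the divisors d until we hit 1:
2^1 ≡ 2
2^2 ≡ 4
2^3 ≡ 8
2^6 ≡ 1
So ord_9(2) = 6, hence |⟨2⟩| = 6.
Index = |(Z/9Z)^×| / |⟨2⟩| = 6 / 6 = 1.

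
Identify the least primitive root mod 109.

φ(109) = 109 − 1 = 108 = 2^2 · 3^3.
g is a primitive root iff g^(108/q) ≢ 1 (mod 109) for each prime q ∈ {2, 3}.
g = 2: 2^54 ≡ 108; 2^36 ≡ 1 — hits 1, so not a primitive root.
g = 3: 3^54 ≡ 1 — hits 1, so not a primitive root.
g = 4: 4^54 ≡ 1 — hits 1, so not a primitive root.
g = 5: 5^54 ≡ 1 — hits 1, so not a primitive root.
g = 6: 6^54 ≡ 108; 6^36 ≡ 63 — none is 1, so 6 is a primitive root.
Hence the least primitive root of 109 is 6.

6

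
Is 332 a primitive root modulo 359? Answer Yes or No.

Yes

φ(359) = 359 − 1 = 358 = 2 · 179.
It suffices to check that the order of 332 is not a proper divisor of 358: compute 332^(358/q) for q ∈ {2, 179}.
332^179 ≡ 358 (mod 359)  [q = 2: ≢ 1 ✓]
332^2 ≡ 11 (mod 359)  [q = 179: ≢ 1 ✓]
None equal 1, so ord_359(332) = 358: 332 is a primitive root.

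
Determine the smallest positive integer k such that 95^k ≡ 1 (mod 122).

ord(95) | φ(122) = φ(2)·φ(61) = 1·60 = 60 = 2^2 · 3 · 5.
Divisors of 60: 1, 2, 3, 4, 5, 6, 10, 12, 15, 20, 30, 60.
Test each divisor d:
95^1 ≡ 95
95^2 ≡ 119
95^3 ≡ 81
95^4 ≡ 9
95^5 ≡ 1
So ord_122(95) = 5.

5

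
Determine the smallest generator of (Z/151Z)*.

6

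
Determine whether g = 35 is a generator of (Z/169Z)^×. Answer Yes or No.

φ(169) = φ(13^2) = 13·(13−1) = 156 = 2^2 · 3 · 13.
Test 35^(156/q) mod 169 for each prime factor q of 156:
35^78 ≡ 1 (mod 169)  [q = 2: ≡ 1 ✗]
35^52 ≡ 22 (mod 169)  [q = 3: ≢ 1 ✓]
35^12 ≡ 131 (mod 169)  [q = 13: ≢ 1 ✓]
35^78 ≡ 1 shows ord(35) | 78, strictly less than φ(169); not a primitive root.

No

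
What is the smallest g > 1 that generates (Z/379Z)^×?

φ(379) = 379 − 1 = 378 = 2 · 3^3 · 7.
g is a primitive root iff g^(378/q) ≢ 1 (mod 379) for each prime q ∈ {2, 3, 7}.
g = 2: 2^189 ≡ 378; 2^126 ≡ 327; 2^54 ≡ 125 — none is 1, so 2 is a primitive root.
The smallest primitive root modulo 379 is 2.

2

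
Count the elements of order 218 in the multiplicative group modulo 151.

0

φ(151) = 151 − 1 = 150 = 2 · 3 · 5^2.
Since (Z/151Z)^× is cyclic of order 150, the number of elements of order d is φ(d) when d | 150 and 0 otherwise.
Here 150 is not a multiple of 218, so there are no elements of order 218.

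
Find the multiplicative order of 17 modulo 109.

Since 17 ∈ (Z/109Z)^×, its order divides φ(109) = 109 − 1 = 108 = 2^2 · 3^3.
Divisors of 108: 1, 2, 3, 4, 6, 9, 12, 18, 27, 36, 54, 108.
Compute 17^d (mod 109) for the divisors d until we hit 1:
17^1 ≡ 17
17^2 ≡ 71
17^3 ≡ 8
17^4 ≡ 27
17^6 ≡ 64
17^9 ≡ 76
17^12 ≡ 63
17^18 ≡ 108
17^27 ≡ 33
17^36 ≡ 1
Hence ord(17) = 36.

36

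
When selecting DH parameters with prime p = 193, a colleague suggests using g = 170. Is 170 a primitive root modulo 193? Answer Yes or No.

No

φ(193) = 193 − 1 = 192 = 2^6 · 3.
An element g generates (Z/193Z)^× iff g^(192/q) ≢ 1 (mod 193) for each prime q ∈ {2, 3}.
170^96 ≡ 1 (mod 193)  [q = 2: ≡ 1 ✗]
170^64 ≡ 1 (mod 193)  [q = 3: ≡ 1 ✗]
The check at q = 2 fails, so 170 generates a proper subgroup.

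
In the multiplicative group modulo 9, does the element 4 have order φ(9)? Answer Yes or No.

No

φ(9) = φ(3^2) = 3·(3−1) = 6 = 2 · 3.
4 is a primitive root mod 9 iff 4^(φ(9)/q) ≢ 1 for every prime q | φ(9), i.e. q ∈ {2, 3}.
4^3 ≡ 1 (mod 9)  [q = 2: ≡ 1 ✗]
4^2 ≡ 7 (mod 9)  [q = 3: ≢ 1 ✓]
4^3 ≡ 1 shows ord(4) | 3, strictly less than φ(9); not a primitive root.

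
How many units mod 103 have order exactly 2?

1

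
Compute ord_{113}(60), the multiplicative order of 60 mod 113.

Since 60 ∈ (Z/113Z)^×, its order divides φ(113) = 113 − 1 = 112 = 2^4 · 7.
Divisors of 112: 1, 2, 4, 7, 8, 14, 16, 28, 56, 112.
Test each divisor d:
60^1 ≡ 60
60^2 ≡ 97
60^4 ≡ 30
60^7 ≡ 15
60^8 ≡ 109
60^14 ≡ 112
60^16 ≡ 16
60^28 ≡ 1
The smallest such exponent is 28, so the order of 60 is 28.

28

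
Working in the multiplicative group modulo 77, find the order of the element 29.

Since 29 ∈ (Z/77Z)^×, its order divides φ(77) = φ(7·11) = (7−1)·(11−1) = 6·10 = 60 = 2^2 · 3 · 5.
Divisors of 60: 1, 2, 3, 4, 5, 6, 10, 12, 15, 20, 30, 60.
Evaluate successive powers at the divisors of 60:
29^1 ≡ 29
29^2 ≡ 71
29^3 ≡ 57
29^4 ≡ 36
29^5 ≡ 43
29^6 ≡ 15
29^10 ≡ 1
The smallest such exponent is 10, so the order of 29 is 10.

10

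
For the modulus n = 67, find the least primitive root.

2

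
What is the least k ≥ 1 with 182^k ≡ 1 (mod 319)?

140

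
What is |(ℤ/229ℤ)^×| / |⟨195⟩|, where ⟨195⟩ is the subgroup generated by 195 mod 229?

3

Since 195 ∈ (Z/229Z)^×, its order divides φ(229) = 229 − 1 = 228 = 2^2 · 3 · 19.
Divisors of 228: 1, 2, 3, 4, 6, 12, 19, 38, 57, 76, 114, 228.
Test each divisor d:
195^1 ≡ 195 (mod 229)
195^2 ≡ 11 (mod 229)
195^3 ≡ 84 (mod 229)
195^4 ≡ 121 (mod 229)
195^6 ≡ 186 (mod 229)
195^12 ≡ 17 (mod 229)
195^19 ≡ 122 (mod 229)
195^38 ≡ 228 (mod 229)
195^57 ≡ 107 (mod 229)
195^76 ≡ 1 (mod 229) ✓
Thus |⟨195⟩| = ord(195) = 76.
Index = |(Z/229Z)^×| / |⟨195⟩| = 228 / 76 = 3.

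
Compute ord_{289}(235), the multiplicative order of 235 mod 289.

The order of 235 must divide φ(289) = φ(17^2) = 17·(17−1) = 272 = 2^4 · 17.
Divisors of 272: 1, 2, 4, 8, 16, 17, 34, 68, 136, 272.
Check 235^d mod 289 for each divisor in increasing order:
235^1 ≡ 235
235^2 ≡ 26
235^4 ≡ 98
235^8 ≡ 67
235^16 ≡ 154
235^17 ≡ 65
235^34 ≡ 179
235^68 ≡ 251
235^136 ≡ 288
235^272 ≡ 1
Therefore the multiplicative order of 235 modulo 289 is 272.

272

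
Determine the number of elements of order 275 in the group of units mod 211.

φ(211) = 211 − 1 = 210 = 2 · 3 · 5 · 7.
(Z/211Z)^× is cyclic (|G| = 210); a cyclic group of order m has exactly φ(d) elements of each order d | m, and none otherwise.
Since 275 ∤ 210, the count is 0.

0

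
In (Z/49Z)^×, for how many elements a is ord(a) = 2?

1

φ(49) = φ(7^2) = 7·(7−1) = 42 = 2 · 3 · 7.
Since (Z/49Z)^× is cyclic of order 42, the number of elements of order d is φ(d) when d | 42 and 0 otherwise.
2 | 42, and φ(2) = 2 − 1 = 1.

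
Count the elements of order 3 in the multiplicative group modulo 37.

2

φ(37) = 37 − 1 = 36 = 2^2 · 3^2.
In a cyclic group of order 36, there are φ(d) elements of order d for each divisor d of 36, and zero for non-divisors.
3 | 36, and φ(3) = 3 − 1 = 2.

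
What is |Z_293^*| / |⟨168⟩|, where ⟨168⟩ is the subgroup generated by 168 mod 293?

The order of 168 must divide φ(293) = 293 − 1 = 292 = 2^2 · 73.
Divisors of 292: 1, 2, 4, 73, 146, 292.
Test each divisor d:
168^1 ≡ 168 (mod 293)
168^2 ≡ 96 (mod 293)
168^4 ≡ 133 (mod 293)
168^73 ≡ 138 (mod 293)
168^146 ≡ 292 (mod 293)
168^292 ≡ 1 (mod 293) ✓
Thus |⟨168⟩| = ord(168) = 292.
Index = |(Z/293Z)^×| / |⟨168⟩| = 292 / 292 = 1.

1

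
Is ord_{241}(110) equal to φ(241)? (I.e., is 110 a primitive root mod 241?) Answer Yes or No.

φ(241) = 241 − 1 = 240 = 2^4 · 3 · 5.
An element g generates (Z/241Z)^× iff g^(240/q) ≢ 1 (mod 241) for each prime q ∈ {2, 3, 5}.
110^120 ≡ 240 (mod 241)  [q = 2: ≢ 1 ✓]
110^80 ≡ 225 (mod 241)  [q = 3: ≢ 1 ✓]
110^48 ≡ 205 (mod 241)  [q = 5: ≢ 1 ✓]
None equal 1, so ord_241(110) = 240: 110 is a primitive root.

Yes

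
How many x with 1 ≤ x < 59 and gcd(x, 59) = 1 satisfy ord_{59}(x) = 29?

φ(59) = 59 − 1 = 58 = 2 · 29.
In a cyclic group of order 58, there are φ(d) elements of order d for each divisor d of 58, and zero for non-divisors.
29 | 58, and φ(29) = 29 − 1 = 28.

28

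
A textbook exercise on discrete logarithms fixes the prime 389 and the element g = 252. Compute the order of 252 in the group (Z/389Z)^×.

97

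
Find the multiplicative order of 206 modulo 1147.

By Lagrange's theorem, ord_1147(206) divides φ(1147) = φ(31·37) = (31−1)·(37−1) = 30·36 = 1080 = 2^3 · 3^3 · 5.
Divisors of 1080: 1, 2, 3, 4, 5, 6, 8, 9, 10, 12, 15, 18, 20, 24, 27, 30, 36, 40, 45, 54, 60, 72, 90, 108, 120, 135, 180, 216, 270, 360, 540, 1080.
Evaluate successive powers at the divisors of 1080:
206^1 ≡ 206
206^2 ≡ 1144
206^3 ≡ 529
206^4 ≡ 9
206^5 ≡ 707
206^6 ≡ 1120
206^8 ≡ 81
206^9 ≡ 628
206^10 ≡ 904
206^12 ≡ 729
206^15 ≡ 249
206^18 ≡ 963
206^20 ≡ 552
206^24 ≡ 380
206^27 ≡ 295
206^30 ≡ 63
206^36 ≡ 593
206^40 ≡ 749
206^45 ≡ 776
206^54 ≡ 1000
206^60 ≡ 528
206^72 ≡ 667
206^90 ≡ 1
So ord_1147(206) = 90.

90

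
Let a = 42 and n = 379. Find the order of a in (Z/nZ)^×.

378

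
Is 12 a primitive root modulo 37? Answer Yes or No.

No

φ(37) = 37 − 1 = 36 = 2^2 · 3^2.
It suffices to check that the order of 12 is not a proper divisor of 36: compute 12^(36/q) for q ∈ {2, 3}.
12^18 ≡ 1 (mod 37)  [q = 2: ≡ 1 ✗]
12^12 ≡ 26 (mod 37)  [q = 3: ≢ 1 ✓]
12^18 ≡ 1 shows ord(12) | 18, strictly less than φ(37); not a primitive root.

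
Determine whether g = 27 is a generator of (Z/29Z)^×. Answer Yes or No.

Yes

φ(29) = 29 − 1 = 28 = 2^2 · 7.
It suffices to check that the order of 27 is not a proper divisor of 28: compute 27^(28/q) for q ∈ {2, 7}.
27^14 ≡ 28 (mod 29)  [q = 2: ≢ 1 ✓]
27^4 ≡ 16 (mod 29)  [q = 7: ≢ 1 ✓]
Every test exponent gives a nontrivial residue, hence 27 generates the full group.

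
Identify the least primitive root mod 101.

2

φ(101) = 101 − 1 = 100 = 2^2 · 5^2.
Test candidates g = 2, 3, … against the prime factors q ∈ {2, 5} of φ(101): g is a generator iff g^(100/q) ≢ 1 for every such q.
g = 2: 2^50 ≡ 100; 2^20 ≡ 95 — none is 1, so 2 is a primitive root.
So 2 is the smallest generator of (Z/101Z)^×.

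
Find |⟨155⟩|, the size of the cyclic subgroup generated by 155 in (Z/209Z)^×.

18

Since 155 ∈ (Z/209Z)^×, its order divides φ(209) = φ(11·19) = (11−1)·(19−1) = 10·18 = 180 = 2^2 · 3^2 · 5.
Divisors of 180: 1, 2, 3, 4, 5, 6, 9, 10, 12, 15, 18, 20, 30, 36, 45, 60, 90, 180.
Check 155^d mod 209 for each divisor in increasing order:
155^1 ≡ 155
155^2 ≡ 199
155^3 ≡ 122
155^4 ≡ 100
155^5 ≡ 34
155^6 ≡ 45
155^9 ≡ 56
155^10 ≡ 111
155^12 ≡ 144
155^15 ≡ 12
155^18 ≡ 1
So ord_209(155) = 18.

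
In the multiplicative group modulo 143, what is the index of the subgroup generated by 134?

Since 134 ∈ (Z/143Z)^×, its order divides φ(143) = φ(11·13) = (11−1)·(13−1) = 10·12 = 120 = 2^3 · 3 · 5.
Divisors of 120: 1, 2, 3, 4, 5, 6, 8, 10, 12, 15, 20, 24, 30, 40, 60, 120.
Compute 134^d (mod 143) for the divisors d until we hit 1:
134^1 ≡ 134 (mod 143)
134^2 ≡ 81 (mod 143)
134^3 ≡ 129 (mod 143)
134^4 ≡ 126 (mod 143)
134^5 ≡ 10 (mod 143)
134^6 ≡ 53 (mod 143)
134^8 ≡ 3 (mod 143)
134^10 ≡ 100 (mod 143)
134^12 ≡ 92 (mod 143)
134^15 ≡ 142 (mod 143)
134^20 ≡ 133 (mod 143)
134^24 ≡ 27 (mod 143)
134^30 ≡ 1 (mod 143) ✓
So ord_143(134) = 30, hence |⟨134⟩| = 30.
[(Z/143Z)^× : ⟨134⟩] = 120/30 = 4.

4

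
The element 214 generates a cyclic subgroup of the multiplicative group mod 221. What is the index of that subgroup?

By Lagrange's theorem, ord_221(214) divides φ(221) = φ(13·17) = (13−1)·(17−1) = 12·16 = 192 = 2^6 · 3.
Divisors of 192: 1, 2, 3, 4, 6, 8, 12, 16, 24, 32, 48, 64, 96, 192.
Check 214^d mod 221 for each divisor in increasing order:
214^1 ≡ 214 (mod 221)
214^2 ≡ 49 (mod 221)
214^3 ≡ 99 (mod 221)
214^4 ≡ 191 (mod 221)
214^6 ≡ 77 (mod 221)
214^8 ≡ 16 (mod 221)
214^12 ≡ 183 (mod 221)
214^16 ≡ 35 (mod 221)
214^24 ≡ 118 (mod 221)
214^32 ≡ 120 (mod 221)
214^48 ≡ 1 (mod 221) ✓
So ord_221(214) = 48, hence |⟨214⟩| = 48.
[(Z/221Z)^× : ⟨214⟩] = 192/48 = 4.

4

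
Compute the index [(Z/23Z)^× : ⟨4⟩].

By Lagrange's theorem, ord_23(4) divides φ(23) = 23 − 1 = 22 = 2 · 11.
Divisors of 22: 1, 2, 11, 22.
Test each divisor d:
4^1 ≡ 4 (mod 23)
4^2 ≡ 16 (mod 23)
4^11 ≡ 1 (mod 23) ✓
So ord_23(4) = 11, hence |⟨4⟩| = 11.
Index = |(Z/23Z)^×| / |⟨4⟩| = 22 / 11 = 2.

2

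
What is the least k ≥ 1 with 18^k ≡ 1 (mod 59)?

Since 18 ∈ (Z/59Z)^×, its order divides φ(59) = 59 − 1 = 58 = 2 · 29.
Divisors of 58: 1, 2, 29, 58.
Evaluate successive powers at the divisors of 58:
18^1 ≡ 18 (mod 59)
18^2 ≡ 29 (mod 59)
18^29 ≡ 58 (mod 59)
18^58 ≡ 1 (mod 59) ✓
So ord_59(18) = 58.

58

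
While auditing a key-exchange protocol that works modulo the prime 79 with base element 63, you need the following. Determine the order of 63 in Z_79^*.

78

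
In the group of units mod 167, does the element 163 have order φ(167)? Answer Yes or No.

Yes

φ(167) = 167 − 1 = 166 = 2 · 83.
163 is a primitive root mod 167 iff 163^(φ(167)/q) ≢ 1 for every prime q | φ(167), i.e. q ∈ {2, 83}.
163^83 ≡ 166 (mod 167)  [q = 2: ≢ 1 ✓]
163^2 ≡ 16 (mod 167)  [q = 83: ≢ 1 ✓]
Every test exponent gives a nontrivial residue, hence 163 generates the full group.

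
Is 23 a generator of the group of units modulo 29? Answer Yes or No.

No

φ(29) = 29 − 1 = 28 = 2^2 · 7.
It suffices to check that the order of 23 is not a proper divisor of 28: compute 23^(28/q) for q ∈ {2, 7}.
23^14 ≡ 1 (mod 29)  [q = 2: ≡ 1 ✗]
23^4 ≡ 20 (mod 29)  [q = 7: ≢ 1 ✓]
23^14 ≡ 1 shows ord(23) | 14, strictly less than φ(29); not a primitive root.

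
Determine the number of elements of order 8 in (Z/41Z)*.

4

φ(41) = 41 − 1 = 40 = 2^3 · 5.
Since (Z/41Z)^× is cyclic of order 40, the number of elements of order d is φ(d) when d | 40 and 0 otherwise.
8 = 2^3 divides 40, and φ(8) = 4.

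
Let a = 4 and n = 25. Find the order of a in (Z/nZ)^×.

ord(4) | φ(25) = φ(5^2) = 5·(5−1) = 20 = 2^2 · 5.
Divisors of 20: 1, 2, 4, 5, 10, 20.
Compute 4^d (mod 25) for the divisors d until we hit 1:
4^1 ≡ 4
4^2 ≡ 16
4^4 ≡ 6
4^5 ≡ 24
4^10 ≡ 1
Hence ord(4) = 10.

10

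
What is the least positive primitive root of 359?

φ(359) = 359 − 1 = 358 = 2 · 179.
g is a primitive root iff g^(358/q) ≢ 1 (mod 359) for each prime q ∈ {2, 179}.
g = 2: 2^179 ≡ 1 — hits 1, so not a primitive root.
g = 3: 3^179 ≡ 1 — hits 1, so not a primitive root.
g = 4: 4^179 ≡ 1 — hits 1, so not a primitive root.
g = 5: 5^179 ≡ 1 — hits 1, so not a primitive root.
g = 6: 6^179 ≡ 1 — hits 1, so not a primitive root.
g = 7: 7^179 ≡ 358; 7^2 ≡ 49 — none is 1, so 7 is a primitive root.
So 7 is the smallest generator of (Z/359Z)^×.

7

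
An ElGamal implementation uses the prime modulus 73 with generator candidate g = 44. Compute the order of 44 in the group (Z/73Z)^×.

72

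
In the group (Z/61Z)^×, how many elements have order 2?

1

φ(61) = 61 − 1 = 60 = 2^2 · 3 · 5.
Since (Z/61Z)^× is cyclic of order 60, the number of elements of order d is φ(d) when d | 60 and 0 otherwise.
2 | 60, and φ(2) = 2 − 1 = 1.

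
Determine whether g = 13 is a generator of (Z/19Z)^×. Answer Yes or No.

Yes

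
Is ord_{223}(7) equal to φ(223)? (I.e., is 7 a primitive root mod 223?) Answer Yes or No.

φ(223) = 223 − 1 = 222 = 2 · 3 · 37.
An element g generates (Z/223Z)^× iff g^(222/q) ≢ 1 (mod 223) for each prime q ∈ {2, 3, 37}.
7^111 ≡ 1 (mod 223)  [q = 2: ≡ 1 ✗]
7^74 ≡ 1 (mod 223)  [q = 3: ≡ 1 ✗]
7^6 ≡ 128 (mod 223)  [q = 37: ≢ 1 ✓]
The check at q = 2 fails, so 7 generates a proper subgroup.

No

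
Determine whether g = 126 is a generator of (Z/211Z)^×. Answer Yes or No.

No

φ(211) = 211 − 1 = 210 = 2 · 3 · 5 · 7.
126 is a primitive root mod 211 iff 126^(φ(211)/q) ≢ 1 for every prime q | φ(211), i.e. q ∈ {2, 3, 5, 7}.
126^105 ≡ 1 (mod 211)  [q = 2: ≡ 1 ✗]
126^70 ≡ 196 (mod 211)  [q = 3: ≢ 1 ✓]
126^42 ≡ 107 (mod 211)  [q = 5: ≢ 1 ✓]
126^30 ≡ 123 (mod 211)  [q = 7: ≢ 1 ✓]
The check at q = 2 fails, so 126 generates a proper subgroup.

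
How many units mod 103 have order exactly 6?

φ(103) = 103 − 1 = 102 = 2 · 3 · 17.
In a cyclic group of order 102, there are φ(d) elements of order d for each divisor d of 102, and zero for non-divisors.
6 = 2 · 3 divides 102, and φ(6) = 2.

2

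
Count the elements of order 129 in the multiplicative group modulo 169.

0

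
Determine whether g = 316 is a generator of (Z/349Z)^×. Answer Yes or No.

Yes

φ(349) = 349 − 1 = 348 = 2^2 · 3 · 29.
It suffices to check that the order of 316 is not a proper divisor of 348: compute 316^(348/q) for q ∈ {2, 3, 29}.
316^174 ≡ 348 (mod 349)  [q = 2: ≢ 1 ✓]
316^116 ≡ 122 (mod 349)  [q = 3: ≢ 1 ✓]
316^12 ≡ 228 (mod 349)  [q = 29: ≢ 1 ✓]
Every test exponent gives a nontrivial residue, hence 316 generates the full group.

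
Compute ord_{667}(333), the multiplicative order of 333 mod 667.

308

ord(333) | φ(667) = φ(23·29) = (23−1)·(29−1) = 22·28 = 616 = 2^3 · 7 · 11.
Divisors of 616: 1, 2, 4, 7, 8, 11, 14, 22, 28, 44, 56, 77, 88, 154, 308, 616.
Check 333^d mod 667 for each divisor in increasing order:
333^1 ≡ 333
333^2 ≡ 167
333^4 ≡ 542
333^7 ≡ 99
333^8 ≡ 284
333^11 ≡ 298
333^14 ≡ 463
333^22 ≡ 93
333^28 ≡ 262
333^44 ≡ 645
333^56 ≡ 610
333^77 ≡ 597
333^88 ≡ 484
333^154 ≡ 231
333^308 ≡ 1
Therefore the multiplicative order of 333 modulo 667 is 308.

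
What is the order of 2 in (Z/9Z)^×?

Since 2 ∈ (Z/9Z)^×, its order divides φ(9) = φ(3^2) = 3·(3−1) = 6 = 2 · 3.
Divisors of 6: 1, 2, 3, 6.
Test each divisor d:
2^1 ≡ 2 (mod 9)
2^2 ≡ 4 (mod 9)
2^3 ≡ 8 (mod 9)
2^6 ≡ 1 (mod 9) ✓
So ord_9(2) = 6.

6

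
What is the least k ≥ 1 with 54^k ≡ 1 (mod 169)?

Since 54 ∈ (Z/169Z)^×, its order divides φ(169) = φ(13^2) = 13·(13−1) = 156 = 2^2 · 3 · 13.
Divisors of 156: 1, 2, 3, 4, 6, 12, 13, 26, 39, 52, 78, 156.
Evaluate successive powers at the divisors of 156:
54^1 ≡ 54
54^2 ≡ 43
54^3 ≡ 125
54^4 ≡ 159
54^6 ≡ 77
54^12 ≡ 14
54^13 ≡ 80
54^26 ≡ 147
54^39 ≡ 99
54^52 ≡ 146
54^78 ≡ 168
54^156 ≡ 1
Therefore the multiplicative order of 54 modulo 169 is 156.

156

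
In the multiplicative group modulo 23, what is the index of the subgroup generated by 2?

2

By Lagrange's theorem, ord_23(2) divides φ(23) = 23 − 1 = 22 = 2 · 11.
Divisors of 22: 1, 2, 11, 22.
Check 2^d mod 23 for each divisor in increasing order:
2^1 ≡ 2 (mod 23)
2^2 ≡ 4 (mod 23)
2^11 ≡ 1 (mod 23) ✓
The order of 2 is 11, so the subgroup it generates has 11 elements.
Index = |(Z/23Z)^×| / |⟨2⟩| = 22 / 11 = 2.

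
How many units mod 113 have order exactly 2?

φ(113) = 113 − 1 = 112 = 2^4 · 7.
Since (Z/113Z)^× is cyclic of order 112, the number of elements of order d is φ(d) when d | 112 and 0 otherwise.
2 | 112, and φ(2) = 2 − 1 = 1.

1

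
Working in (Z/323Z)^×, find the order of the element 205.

18

By Lagrange's theorem, ord_323(205) divides φ(323) = φ(17·19) = (17−1)·(19−1) = 16·18 = 288 = 2^5 · 3^2.
Divisors of 288: 1, 2, 3, 4, 6, 8, 9, 12, 16, 18, 24, 32, 36, 48, 72, 96, 144, 288.
Test each divisor d:
205^1 ≡ 205 (mod 323)
205^2 ≡ 35 (mod 323)
205^3 ≡ 69 (mod 323)
205^4 ≡ 256 (mod 323)
205^6 ≡ 239 (mod 323)
205^8 ≡ 290 (mod 323)
205^9 ≡ 18 (mod 323)
205^12 ≡ 273 (mod 323)
205^16 ≡ 120 (mod 323)
205^18 ≡ 1 (mod 323) ✓
So ord_323(205) = 18.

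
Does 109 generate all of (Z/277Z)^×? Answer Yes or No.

φ(277) = 277 − 1 = 276 = 2^2 · 3 · 23.
109 is a primitive root mod 277 iff 109^(φ(277)/q) ≢ 1 for every prime q | φ(277), i.e. q ∈ {2, 3, 23}.
109^138 ≡ 276 (mod 277)  [q = 2: ≢ 1 ✓]
109^92 ≡ 1 (mod 277)  [q = 3: ≡ 1 ✗]
109^12 ≡ 264 (mod 277)  [q = 23: ≢ 1 ✓]
Since 109^92 ≡ 1, the order of 109 divides 92 < 276, so 109 is not a primitive root.

No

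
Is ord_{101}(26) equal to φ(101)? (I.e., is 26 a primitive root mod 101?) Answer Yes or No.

Yes

φ(101) = 101 − 1 = 100 = 2^2 · 5^2.
Test 26^(100/q) mod 101 for each prime factor q of 100:
26^50 ≡ 100 (mod 101)  [q = 2: ≢ 1 ✓]
26^20 ≡ 36 (mod 101)  [q = 5: ≢ 1 ✓]
None equal 1, so ord_101(26) = 100: 26 is a primitive root.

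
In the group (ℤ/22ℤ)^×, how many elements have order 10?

φ(22) = φ(2)·φ(11) = 1·10 = 10 = 2 · 5.
Since (Z/22Z)^× is cyclic of order 10, the number of elements of order d is φ(d) when d | 10 and 0 otherwise.
10 = 2 · 5 divides 10, and φ(10) = 4.

4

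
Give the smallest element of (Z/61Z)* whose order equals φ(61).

φ(61) = 61 − 1 = 60 = 2^2 · 3 · 5.
g is a primitive root iff g^(60/q) ≢ 1 (mod 61) for each prime q ∈ {2, 3, 5}.
g = 2: 2^30 ≡ 60; 2^20 ≡ 47; 2^12 ≡ 9 — none is 1, so 2 is a primitive root.
So 2 is the smallest generator of (Z/61Z)^×.

2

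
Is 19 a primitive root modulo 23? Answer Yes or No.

Yes

φ(23) = 23 − 1 = 22 = 2 · 11.
19 is a primitive root mod 23 iff 19^(φ(23)/q) ≢ 1 for every prime q | φ(23), i.e. q ∈ {2, 11}.
19^11 ≡ 22 (mod 23)  [q = 2: ≢ 1 ✓]
19^2 ≡ 16 (mod 23)  [q = 11: ≢ 1 ✓]
Every test exponent gives a nontrivial residue, hence 19 generates the full group.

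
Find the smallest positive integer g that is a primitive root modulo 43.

φ(43) = 43 − 1 = 42 = 2 · 3 · 7.
g is a primitive root iff g^(42/q) ≢ 1 (mod 43) for each prime q ∈ {2, 3, 7}.
g = 2: 2^21 ≡ 42; 2^14 ≡ 1 — hits 1, so not a primitive root.
g = 3: 3^21 ≡ 42; 3^14 ≡ 36; 3^6 ≡ 41 — none is 1, so 3 is a primitive root.
The smallest primitive root modulo 43 is 3.

3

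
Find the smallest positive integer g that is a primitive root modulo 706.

3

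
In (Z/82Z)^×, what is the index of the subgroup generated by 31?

4

Since 31 ∈ (Z/82Z)^×, its order divides φ(82) = φ(2)·φ(41) = 1·40 = 40 = 2^3 · 5.
Divisors of 40: 1, 2, 4, 5, 8, 10, 20, 40.
Compute 31^d (mod 82) for the divisors d until we hit 1:
31^1 ≡ 31 (mod 82)
31^2 ≡ 59 (mod 82)
31^4 ≡ 37 (mod 82)
31^5 ≡ 81 (mod 82)
31^8 ≡ 57 (mod 82)
31^10 ≡ 1 (mod 82) ✓
So ord_82(31) = 10, hence |⟨31⟩| = 10.
The index is φ(82) / ord(31) = 40 / 10 = 4.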